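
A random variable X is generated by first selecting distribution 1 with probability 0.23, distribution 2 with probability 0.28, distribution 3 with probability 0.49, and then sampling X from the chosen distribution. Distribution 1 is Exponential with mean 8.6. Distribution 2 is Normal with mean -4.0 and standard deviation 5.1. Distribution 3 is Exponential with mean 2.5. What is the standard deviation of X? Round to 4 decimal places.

Per component, 1: μ=8.6, E[X²]=147.92; 2: μ=-4, E[X²]=42.01; 3: μ=2.5, E[X²]=12.5.
E[X] = 0.23·8.6 + 0.28·-4 + 0.49·2.5 = 2.083.
E[X²] = 0.23·147.92 + 0.28·42.01 + 0.49·12.5 = 51.9094.
Var(X) = E[X²] − (E[X])² = 51.9094 − 4.33889 = 47.5705.
SD(X) = √47.5705 = 6.89714.

6.8971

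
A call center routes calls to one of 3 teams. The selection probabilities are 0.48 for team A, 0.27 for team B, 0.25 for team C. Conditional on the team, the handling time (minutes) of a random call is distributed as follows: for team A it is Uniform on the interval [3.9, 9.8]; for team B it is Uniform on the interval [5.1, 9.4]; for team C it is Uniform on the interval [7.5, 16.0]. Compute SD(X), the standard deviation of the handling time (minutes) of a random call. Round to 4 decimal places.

2.7536

Per component, A: μ=6.85, E[X²]=49.8233; B: μ=7.25, E[X²]=54.1033; C: μ=11.75, E[X²]=144.083.
E[X] = 0.48·6.85 + 0.27·7.25 + 0.25·11.75 = 8.183.
E[X²] = 0.48·49.8233 + 0.27·54.1033 + 0.25·144.083 = 74.5439.
Var(X) = E[X²] − (E[X])² = 74.5439 − 66.9615 = 7.58244.
SD(X) = √7.58244 = 2.75362.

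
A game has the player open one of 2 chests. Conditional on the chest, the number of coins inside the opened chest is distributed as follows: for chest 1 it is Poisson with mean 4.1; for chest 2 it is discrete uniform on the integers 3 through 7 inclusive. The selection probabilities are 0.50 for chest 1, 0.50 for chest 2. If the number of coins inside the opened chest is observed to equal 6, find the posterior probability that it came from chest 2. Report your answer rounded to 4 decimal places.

Likelihoods P(X=6 | ·): 1: 0.109336; 2: 0.2.
Posterior ∝ prior × likelihood. Numerator for 2: 0.5·0.2 = 0.1.
Normalizing constant: 0.5·0.109336 + 0.5·0.2 = 0.154668.
P(2 | observation) = 0.1 / 0.154668 = 0.646546.

0.6465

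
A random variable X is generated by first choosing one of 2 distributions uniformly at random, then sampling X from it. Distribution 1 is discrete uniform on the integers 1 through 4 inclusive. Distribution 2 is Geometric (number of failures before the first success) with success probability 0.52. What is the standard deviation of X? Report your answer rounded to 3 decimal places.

Per component, 1: μ=2.5, E[X²]=7.5; 2: μ=0.923077, E[X²]=2.62722.
E[X] = 0.5·2.5 + 0.5·0.923077 = 1.71154.
E[X²] = 0.5·7.5 + 0.5·2.62722 = 5.06361.
Var(X) = E[X²] − (E[X])² = 5.06361 − 2.92936 = 2.13425.
SD(X) = √2.13425 = 1.46091.

1.461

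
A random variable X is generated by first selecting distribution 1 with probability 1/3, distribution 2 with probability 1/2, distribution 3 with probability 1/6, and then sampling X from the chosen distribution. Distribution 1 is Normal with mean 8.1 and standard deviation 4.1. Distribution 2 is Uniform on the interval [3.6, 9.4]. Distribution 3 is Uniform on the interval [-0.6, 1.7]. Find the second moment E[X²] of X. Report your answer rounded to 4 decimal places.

50.1239

For each component E[X²] = Var + (mean)², giving 1: 82.42; 2: 45.0533; 3: 0.743333.
Overall E[X²] = 0.333333·82.42 + 0.5·45.0533 + 0.166667·0.743333 = 50.1239.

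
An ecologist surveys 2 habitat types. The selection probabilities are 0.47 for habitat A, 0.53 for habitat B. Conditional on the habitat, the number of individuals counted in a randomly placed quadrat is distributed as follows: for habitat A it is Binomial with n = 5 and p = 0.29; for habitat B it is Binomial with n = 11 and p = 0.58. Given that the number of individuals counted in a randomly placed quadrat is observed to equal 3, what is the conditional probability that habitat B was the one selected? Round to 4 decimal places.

0.2223

Likelihoods P(X=3 | ·): A: 0.122945; B: 0.0311718.
Posterior ∝ prior × likelihood. Numerator for B: 0.53·0.0311718 = 0.0165211.
Normalizing constant: 0.47·0.122945 + 0.53·0.0311718 = 0.0743052.
P(B | observation) = 0.0165211 / 0.0743052 = 0.222341.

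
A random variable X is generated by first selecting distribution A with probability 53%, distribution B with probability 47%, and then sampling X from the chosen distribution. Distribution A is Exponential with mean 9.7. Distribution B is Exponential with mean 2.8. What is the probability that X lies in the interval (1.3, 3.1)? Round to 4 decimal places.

0.2186

Conditional on each component, P(1.3 < X < 3.1): A: 0.148123; B: 0.298082.
By total probability, P(1.3 < X < 3.1) = 0.53·0.148123 + 0.47·0.298082 = 0.218604.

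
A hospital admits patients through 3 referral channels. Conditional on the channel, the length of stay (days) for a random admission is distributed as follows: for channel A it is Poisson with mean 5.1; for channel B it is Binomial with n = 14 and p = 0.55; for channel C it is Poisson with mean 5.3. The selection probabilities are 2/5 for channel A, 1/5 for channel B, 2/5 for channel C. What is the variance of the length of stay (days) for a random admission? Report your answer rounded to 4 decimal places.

Per component, A: μ=5.1, E[X²]=31.11; B: μ=7.7, E[X²]=62.755; C: μ=5.3, E[X²]=33.39.
E[X] = 0.4·5.1 + 0.2·7.7 + 0.4·5.3 = 5.7.
E[X²] = 0.4·31.11 + 0.2·62.755 + 0.4·33.39 = 38.351.
Var(X) = E[X²] − (E[X])² = 38.351 − 32.49 = 5.861.

5.8610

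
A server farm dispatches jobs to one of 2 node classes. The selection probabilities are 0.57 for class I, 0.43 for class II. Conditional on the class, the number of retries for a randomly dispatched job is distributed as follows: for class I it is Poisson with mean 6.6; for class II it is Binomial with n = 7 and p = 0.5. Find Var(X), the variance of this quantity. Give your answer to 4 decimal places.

6.8699

Per component, I: μ=6.6, E[X²]=50.16; II: μ=3.5, E[X²]=14.
E[X] = 0.57·6.6 + 0.43·3.5 = 5.267.
E[X²] = 0.57·50.16 + 0.43·14 = 34.6112.
Var(X) = E[X²] − (E[X])² = 34.6112 − 27.7413 = 6.86991.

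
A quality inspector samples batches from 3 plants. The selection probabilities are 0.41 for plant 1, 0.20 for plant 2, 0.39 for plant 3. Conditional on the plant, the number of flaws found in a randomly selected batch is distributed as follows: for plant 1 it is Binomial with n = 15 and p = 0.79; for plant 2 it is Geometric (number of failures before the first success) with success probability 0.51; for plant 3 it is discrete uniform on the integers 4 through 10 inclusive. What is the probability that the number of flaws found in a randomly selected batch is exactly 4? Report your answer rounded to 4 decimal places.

Conditional on each plant, P(X = 4): 1: 1.86232e-05; 2: 0.0294005; 3: 0.142857.
By total probability, P(X = 4) = 0.41·1.86232e-05 + 0.2·0.0294005 + 0.39·0.142857 = 0.061602.

0.0616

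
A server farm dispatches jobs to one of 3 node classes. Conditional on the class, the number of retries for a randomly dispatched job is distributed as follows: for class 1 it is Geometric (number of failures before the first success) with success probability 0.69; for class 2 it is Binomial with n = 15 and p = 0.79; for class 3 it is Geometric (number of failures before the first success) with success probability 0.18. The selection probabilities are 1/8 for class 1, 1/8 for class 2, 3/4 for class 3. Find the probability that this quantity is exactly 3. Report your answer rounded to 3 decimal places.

0.077

Conditional on each class, P(X = 3): 1: 0.0205558; 2: 1.65015e-06; 3: 0.0992462.
By total probability, P(X = 3) = 0.125·0.0205558 + 0.125·1.65015e-06 + 0.75·0.0992462 = 0.0770044.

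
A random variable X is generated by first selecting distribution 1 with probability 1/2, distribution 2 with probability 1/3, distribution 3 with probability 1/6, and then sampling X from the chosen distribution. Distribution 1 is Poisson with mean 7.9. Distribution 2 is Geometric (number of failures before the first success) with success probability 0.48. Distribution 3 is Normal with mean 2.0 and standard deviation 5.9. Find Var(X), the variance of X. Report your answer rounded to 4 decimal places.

21.1960

Per component, 1: μ=7.9, E[X²]=70.31; 2: μ=1.08333, E[X²]=3.43056; 3: μ=2, E[X²]=38.81.
E[X] = 0.5·7.9 + 0.333333·1.08333 + 0.166667·2 = 4.64444.
E[X²] = 0.5·70.31 + 0.333333·3.43056 + 0.166667·38.81 = 42.7669.
Var(X) = E[X²] − (E[X])² = 42.7669 − 21.5709 = 21.196.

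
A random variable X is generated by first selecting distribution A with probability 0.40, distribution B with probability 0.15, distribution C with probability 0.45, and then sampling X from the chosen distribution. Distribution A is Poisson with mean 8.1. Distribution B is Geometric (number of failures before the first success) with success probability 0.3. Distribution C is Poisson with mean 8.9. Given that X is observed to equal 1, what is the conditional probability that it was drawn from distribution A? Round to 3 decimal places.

Likelihoods P(X=1 | ·): A: 0.00245867; B: 0.21; C: 0.00121386.
Posterior ∝ prior × likelihood. Numerator for A: 0.4·0.00245867 = 0.000983467.
Normalizing constant: 0.4·0.00245867 + 0.15·0.21 + 0.45·0.00121386 = 0.0330297.
P(A | observation) = 0.000983467 / 0.0330297 = 0.0297752.

0.030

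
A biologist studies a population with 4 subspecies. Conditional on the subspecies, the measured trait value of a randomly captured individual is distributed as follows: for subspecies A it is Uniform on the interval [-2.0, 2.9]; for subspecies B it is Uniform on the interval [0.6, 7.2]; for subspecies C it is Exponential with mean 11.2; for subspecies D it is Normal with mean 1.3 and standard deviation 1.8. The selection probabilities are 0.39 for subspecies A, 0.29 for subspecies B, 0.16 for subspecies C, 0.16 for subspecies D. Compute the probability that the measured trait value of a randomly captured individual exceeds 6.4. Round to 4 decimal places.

Conditional on each subspecies, P(X > 6.4): A: 0; B: 0.121212; C: 0.564718; D: 0.00230327.
By total probability, P(X > 6.4) = 0.39·0 + 0.29·0.121212 + 0.16·0.564718 + 0.16·0.00230327 = 0.125875.

0.1259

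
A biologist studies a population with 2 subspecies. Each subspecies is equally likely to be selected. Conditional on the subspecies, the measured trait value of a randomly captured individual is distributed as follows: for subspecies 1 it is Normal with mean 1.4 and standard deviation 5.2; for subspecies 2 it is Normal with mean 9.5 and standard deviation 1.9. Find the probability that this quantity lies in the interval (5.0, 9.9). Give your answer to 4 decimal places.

Conditional on each subspecies, P(5.0 < X < 9.9): 1: 0.193307; 2: 0.574439.
By total probability, P(5.0 < X < 9.9) = 0.5·0.193307 + 0.5·0.574439 = 0.383873.

0.3839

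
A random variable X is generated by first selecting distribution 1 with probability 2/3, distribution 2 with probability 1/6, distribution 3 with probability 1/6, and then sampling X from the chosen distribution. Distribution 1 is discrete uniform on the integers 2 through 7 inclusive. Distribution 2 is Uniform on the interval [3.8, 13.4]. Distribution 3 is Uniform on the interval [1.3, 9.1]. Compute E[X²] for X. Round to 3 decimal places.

34.403

For each component E[X²] = Var + (mean)², giving 1: 23.1667; 2: 81.64; 3: 32.11.
Overall E[X²] = 0.666667·23.1667 + 0.166667·81.64 + 0.166667·32.11 = 34.4028.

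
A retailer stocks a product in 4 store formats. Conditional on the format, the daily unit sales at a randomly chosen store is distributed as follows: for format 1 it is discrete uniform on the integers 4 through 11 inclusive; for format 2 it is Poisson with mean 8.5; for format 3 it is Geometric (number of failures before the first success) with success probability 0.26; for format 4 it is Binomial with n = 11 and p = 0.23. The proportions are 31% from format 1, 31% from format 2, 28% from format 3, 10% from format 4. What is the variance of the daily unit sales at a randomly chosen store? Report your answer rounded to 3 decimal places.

14.146

Per component, 1: μ=7.5, E[X²]=61.5; 2: μ=8.5, E[X²]=80.75; 3: μ=2.84615, E[X²]=19.0473; 4: μ=2.53, E[X²]=8.349.
E[X] = 0.31·7.5 + 0.31·8.5 + 0.28·2.84615 + 0.1·2.53 = 6.00992.
E[X²] = 0.31·61.5 + 0.31·80.75 + 0.28·19.0473 + 0.1·8.349 = 50.2657.
Var(X) = E[X²] − (E[X])² = 50.2657 − 36.1192 = 14.1465.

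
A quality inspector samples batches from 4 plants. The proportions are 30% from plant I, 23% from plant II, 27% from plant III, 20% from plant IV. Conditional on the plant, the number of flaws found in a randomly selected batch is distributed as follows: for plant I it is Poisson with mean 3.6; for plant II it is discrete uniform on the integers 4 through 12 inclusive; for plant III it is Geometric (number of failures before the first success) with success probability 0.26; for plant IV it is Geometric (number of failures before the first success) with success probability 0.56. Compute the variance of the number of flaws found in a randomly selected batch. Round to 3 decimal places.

Per component, I: μ=3.6, E[X²]=16.56; II: μ=8, E[X²]=70.6667; III: μ=2.84615, E[X²]=19.0473; IV: μ=0.785714, E[X²]=2.02041.
E[X] = 0.3·3.6 + 0.23·8 + 0.27·2.84615 + 0.2·0.785714 = 3.8456.
E[X²] = 0.3·16.56 + 0.23·70.6667 + 0.27·19.0473 + 0.2·2.02041 = 26.7682.
Var(X) = E[X²] − (E[X])² = 26.7682 − 14.7887 = 11.9795.

11.980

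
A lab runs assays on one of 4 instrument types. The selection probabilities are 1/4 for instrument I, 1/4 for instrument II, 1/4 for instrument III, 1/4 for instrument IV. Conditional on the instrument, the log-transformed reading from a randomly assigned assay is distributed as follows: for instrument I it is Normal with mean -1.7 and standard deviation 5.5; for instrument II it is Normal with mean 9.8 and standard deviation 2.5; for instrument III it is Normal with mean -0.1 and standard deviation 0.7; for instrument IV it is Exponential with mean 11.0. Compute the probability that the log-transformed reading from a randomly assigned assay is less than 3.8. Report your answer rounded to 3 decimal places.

0.535

Conditional on each instrument, P(X < 3.8): I: 0.841345; II: 0.00819754; III: 1; IV: 0.292101.
By total probability, P(X < 3.8) = 0.25·0.841345 + 0.25·0.00819754 + 0.25·1 + 0.25·0.292101 = 0.535411.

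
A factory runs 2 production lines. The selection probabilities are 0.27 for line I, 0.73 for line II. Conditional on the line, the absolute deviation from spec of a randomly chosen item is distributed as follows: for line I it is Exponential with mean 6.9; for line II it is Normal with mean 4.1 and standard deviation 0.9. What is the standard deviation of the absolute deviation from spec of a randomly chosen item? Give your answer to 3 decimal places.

Per component, I: μ=6.9, E[X²]=95.22; II: μ=4.1, E[X²]=17.62.
E[X] = 0.27·6.9 + 0.73·4.1 = 4.856.
E[X²] = 0.27·95.22 + 0.73·17.62 = 38.572.
Var(X) = E[X²] − (E[X])² = 38.572 − 23.5807 = 14.9913.
SD(X) = √14.9913 = 3.87186.

3.872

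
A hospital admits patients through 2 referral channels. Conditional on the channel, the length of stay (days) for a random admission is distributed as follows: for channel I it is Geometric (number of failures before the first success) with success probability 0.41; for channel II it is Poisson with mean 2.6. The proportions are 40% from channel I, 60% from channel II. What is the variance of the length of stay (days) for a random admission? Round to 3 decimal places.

3.287

Per component, I: μ=1.43902, E[X²]=5.58061; II: μ=2.6, E[X²]=9.36.
E[X] = 0.4·1.43902 + 0.6·2.6 = 2.13561.
E[X²] = 0.4·5.58061 + 0.6·9.36 = 7.84824.
Var(X) = E[X²] − (E[X])² = 7.84824 − 4.56083 = 3.28741.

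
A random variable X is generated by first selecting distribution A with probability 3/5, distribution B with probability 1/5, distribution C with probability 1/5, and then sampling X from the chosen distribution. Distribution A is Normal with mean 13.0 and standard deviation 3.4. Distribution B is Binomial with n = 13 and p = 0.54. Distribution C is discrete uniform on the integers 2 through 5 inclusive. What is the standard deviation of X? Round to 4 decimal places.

4.8424

Per component, A: μ=13, E[X²]=180.56; B: μ=7.02, E[X²]=52.5096; C: μ=3.5, E[X²]=13.5.
E[X] = 0.6·13 + 0.2·7.02 + 0.2·3.5 = 9.904.
E[X²] = 0.6·180.56 + 0.2·52.5096 + 0.2·13.5 = 121.538.
Var(X) = E[X²] − (E[X])² = 121.538 − 98.0892 = 23.4487.
SD(X) = √23.4487 = 4.84239.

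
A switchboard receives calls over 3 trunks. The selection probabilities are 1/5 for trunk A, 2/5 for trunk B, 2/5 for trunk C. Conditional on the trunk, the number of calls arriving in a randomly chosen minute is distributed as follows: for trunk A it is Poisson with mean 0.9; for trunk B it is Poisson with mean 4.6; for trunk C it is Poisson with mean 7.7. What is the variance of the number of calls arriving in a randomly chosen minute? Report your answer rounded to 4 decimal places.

Per component, A: μ=0.9, E[X²]=1.71; B: μ=4.6, E[X²]=25.76; C: μ=7.7, E[X²]=66.99.
E[X] = 0.2·0.9 + 0.4·4.6 + 0.4·7.7 = 5.1.
E[X²] = 0.2·1.71 + 0.4·25.76 + 0.4·66.99 = 37.442.
Var(X) = E[X²] − (E[X])² = 37.442 − 26.01 = 11.432.

11.4320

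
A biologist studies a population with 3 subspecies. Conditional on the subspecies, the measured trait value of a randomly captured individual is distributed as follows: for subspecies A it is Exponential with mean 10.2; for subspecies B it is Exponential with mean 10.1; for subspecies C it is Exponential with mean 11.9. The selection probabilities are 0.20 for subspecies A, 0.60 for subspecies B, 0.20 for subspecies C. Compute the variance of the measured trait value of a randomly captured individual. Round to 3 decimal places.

Per component, A: μ=10.2, E[X²]=208.08; B: μ=10.1, E[X²]=204.02; C: μ=11.9, E[X²]=283.22.
E[X] = 0.2·10.2 + 0.6·10.1 + 0.2·11.9 = 10.48.
E[X²] = 0.2·208.08 + 0.6·204.02 + 0.2·283.22 = 220.672.
Var(X) = E[X²] − (E[X])² = 220.672 − 109.83 = 110.842.

110.842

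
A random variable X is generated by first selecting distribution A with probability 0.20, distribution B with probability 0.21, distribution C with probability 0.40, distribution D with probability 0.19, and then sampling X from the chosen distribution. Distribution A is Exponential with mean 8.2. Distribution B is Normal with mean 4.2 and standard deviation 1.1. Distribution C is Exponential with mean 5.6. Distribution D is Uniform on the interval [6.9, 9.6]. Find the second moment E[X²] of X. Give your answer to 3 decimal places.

68.990

For each component E[X²] = Var + (mean)², giving A: 134.48; B: 18.85; C: 62.72; D: 68.67.
Overall E[X²] = 0.2·134.48 + 0.21·18.85 + 0.4·62.72 + 0.19·68.67 = 68.9898.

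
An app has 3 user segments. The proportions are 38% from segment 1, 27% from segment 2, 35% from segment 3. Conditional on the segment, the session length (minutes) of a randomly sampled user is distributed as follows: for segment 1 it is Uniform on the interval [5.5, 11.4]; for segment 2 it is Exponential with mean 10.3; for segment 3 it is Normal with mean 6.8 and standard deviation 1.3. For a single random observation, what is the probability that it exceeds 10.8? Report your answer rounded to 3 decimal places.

Conditional on each segment, P(X > 10.8): 1: 0.101695; 2: 0.350448; 3: 0.00104575.
By total probability, P(X > 10.8) = 0.38·0.101695 + 0.27·0.350448 + 0.35·0.00104575 = 0.133631.

0.134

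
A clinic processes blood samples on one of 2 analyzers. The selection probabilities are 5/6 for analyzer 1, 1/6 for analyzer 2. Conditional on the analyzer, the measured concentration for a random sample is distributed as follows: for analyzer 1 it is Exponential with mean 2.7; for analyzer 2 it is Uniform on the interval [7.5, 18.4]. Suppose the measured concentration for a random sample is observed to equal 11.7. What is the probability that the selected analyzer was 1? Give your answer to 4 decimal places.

0.2094

Likelihoods f(11.7 | ·): 1: 0.00486064; 2: 0.0917431.
Posterior ∝ prior × likelihood. Numerator for 1: 0.833333·0.00486064 = 0.00405053.
Normalizing constant: 0.833333·0.00486064 + 0.166667·0.0917431 = 0.0193411.
P(1 | observation) = 0.00405053 / 0.0193411 = 0.209427.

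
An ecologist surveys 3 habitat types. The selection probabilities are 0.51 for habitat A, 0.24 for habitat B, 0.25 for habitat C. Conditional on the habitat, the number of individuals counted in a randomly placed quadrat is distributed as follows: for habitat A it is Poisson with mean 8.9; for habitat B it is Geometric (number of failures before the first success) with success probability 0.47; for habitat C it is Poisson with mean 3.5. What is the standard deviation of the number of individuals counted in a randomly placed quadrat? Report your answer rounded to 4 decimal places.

4.1761

Per component, A: μ=8.9, E[X²]=88.11; B: μ=1.12766, E[X²]=3.67089; C: μ=3.5, E[X²]=15.75.
E[X] = 0.51·8.9 + 0.24·1.12766 + 0.25·3.5 = 5.68464.
E[X²] = 0.51·88.11 + 0.24·3.67089 + 0.25·15.75 = 49.7546.
Var(X) = E[X²] − (E[X])² = 49.7546 − 32.3151 = 17.4395.
SD(X) = √17.4395 = 4.17606.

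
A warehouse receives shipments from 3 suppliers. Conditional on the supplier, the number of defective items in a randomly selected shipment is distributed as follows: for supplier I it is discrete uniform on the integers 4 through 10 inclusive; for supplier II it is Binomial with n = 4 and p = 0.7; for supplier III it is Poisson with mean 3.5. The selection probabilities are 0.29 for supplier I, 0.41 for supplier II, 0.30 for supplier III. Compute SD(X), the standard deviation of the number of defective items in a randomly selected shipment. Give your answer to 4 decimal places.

Per component, I: μ=7, E[X²]=53; II: μ=2.8, E[X²]=8.68; III: μ=3.5, E[X²]=15.75.
E[X] = 0.29·7 + 0.41·2.8 + 0.3·3.5 = 4.228.
E[X²] = 0.29·53 + 0.41·8.68 + 0.3·15.75 = 23.6538.
Var(X) = E[X²] − (E[X])² = 23.6538 − 17.876 = 5.77782.
SD(X) = √5.77782 = 2.40371.

2.4037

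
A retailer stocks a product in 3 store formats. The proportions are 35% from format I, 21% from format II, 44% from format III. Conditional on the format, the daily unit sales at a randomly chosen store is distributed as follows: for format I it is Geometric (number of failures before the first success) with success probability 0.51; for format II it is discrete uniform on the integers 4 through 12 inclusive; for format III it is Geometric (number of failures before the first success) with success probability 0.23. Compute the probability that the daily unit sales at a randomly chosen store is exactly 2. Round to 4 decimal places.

Conditional on each format, P(X = 2): I: 0.122451; II: 0; III: 0.136367.
By total probability, P(X = 2) = 0.35·0.122451 + 0.21·0 + 0.44·0.136367 = 0.102859.

0.1029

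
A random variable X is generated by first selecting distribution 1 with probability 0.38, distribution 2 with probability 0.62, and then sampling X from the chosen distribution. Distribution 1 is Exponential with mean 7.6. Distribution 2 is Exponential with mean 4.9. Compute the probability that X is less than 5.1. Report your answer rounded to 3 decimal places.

0.587

Conditional on each component, P(X < 5.1): 1: 0.48883; 2: 0.646834.
By total probability, P(X < 5.1) = 0.38·0.48883 + 0.62·0.646834 = 0.586792.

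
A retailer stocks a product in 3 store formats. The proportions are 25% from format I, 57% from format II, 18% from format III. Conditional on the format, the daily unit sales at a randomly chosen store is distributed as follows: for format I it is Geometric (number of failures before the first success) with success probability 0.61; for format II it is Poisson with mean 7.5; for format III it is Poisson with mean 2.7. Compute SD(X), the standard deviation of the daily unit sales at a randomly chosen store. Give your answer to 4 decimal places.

Per component, I: μ=0.639344, E[X²]=1.45687; II: μ=7.5, E[X²]=63.75; III: μ=2.7, E[X²]=9.99.
E[X] = 0.25·0.639344 + 0.57·7.5 + 0.18·2.7 = 4.92084.
E[X²] = 0.25·1.45687 + 0.57·63.75 + 0.18·9.99 = 38.4999.
Var(X) = E[X²] − (E[X])² = 38.4999 − 24.2146 = 14.2853.
SD(X) = √14.2853 = 3.77959.

3.7796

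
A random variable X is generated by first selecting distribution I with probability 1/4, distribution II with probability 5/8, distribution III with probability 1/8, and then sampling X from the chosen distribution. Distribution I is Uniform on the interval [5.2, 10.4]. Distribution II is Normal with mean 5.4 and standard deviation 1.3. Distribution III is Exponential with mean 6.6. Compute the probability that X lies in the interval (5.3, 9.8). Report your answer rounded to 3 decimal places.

Conditional on each component, P(5.3 < X < 9.8): I: 0.865385; II: 0.530301; III: 0.221433.
By total probability, P(5.3 < X < 9.8) = 0.25·0.865385 + 0.625·0.530301 + 0.125·0.221433 = 0.575464.

0.575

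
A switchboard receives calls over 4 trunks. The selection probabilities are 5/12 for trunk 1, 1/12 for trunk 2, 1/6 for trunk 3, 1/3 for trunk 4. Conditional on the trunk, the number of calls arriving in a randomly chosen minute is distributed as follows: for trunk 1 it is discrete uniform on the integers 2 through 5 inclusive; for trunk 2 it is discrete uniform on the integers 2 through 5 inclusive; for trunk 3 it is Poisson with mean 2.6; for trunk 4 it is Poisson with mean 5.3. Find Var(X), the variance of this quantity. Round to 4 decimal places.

3.8375

Per component, 1: μ=3.5, E[X²]=13.5; 2: μ=3.5, E[X²]=13.5; 3: μ=2.6, E[X²]=9.36; 4: μ=5.3, E[X²]=33.39.
E[X] = 0.416667·3.5 + 0.0833333·3.5 + 0.166667·2.6 + 0.333333·5.3 = 3.95.
E[X²] = 0.416667·13.5 + 0.0833333·13.5 + 0.166667·9.36 + 0.333333·33.39 = 19.44.
Var(X) = E[X²] − (E[X])² = 19.44 − 15.6025 = 3.8375.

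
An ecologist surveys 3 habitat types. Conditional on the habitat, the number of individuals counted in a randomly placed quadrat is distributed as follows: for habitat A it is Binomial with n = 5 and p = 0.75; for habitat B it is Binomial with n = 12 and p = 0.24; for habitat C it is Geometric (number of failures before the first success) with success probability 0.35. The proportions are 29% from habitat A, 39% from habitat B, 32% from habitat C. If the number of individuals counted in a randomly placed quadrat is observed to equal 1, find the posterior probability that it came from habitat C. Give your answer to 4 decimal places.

0.5518

Likelihoods P(X=1 | ·): A: 0.0146484; B: 0.140716; C: 0.2275.
Posterior ∝ prior × likelihood. Numerator for C: 0.32·0.2275 = 0.0728.
Normalizing constant: 0.29·0.0146484 + 0.39·0.140716 + 0.32·0.2275 = 0.131927.
P(C | observation) = 0.0728 / 0.131927 = 0.55182.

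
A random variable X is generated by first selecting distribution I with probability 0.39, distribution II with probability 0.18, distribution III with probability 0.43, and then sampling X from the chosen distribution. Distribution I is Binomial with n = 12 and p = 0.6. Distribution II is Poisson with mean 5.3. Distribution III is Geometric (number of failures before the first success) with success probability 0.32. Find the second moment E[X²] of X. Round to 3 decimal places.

32.148

For each component E[X²] = Var + (mean)², giving I: 54.72; II: 33.39; III: 11.1562.
Overall E[X²] = 0.39·54.72 + 0.18·33.39 + 0.43·11.1562 = 32.1482.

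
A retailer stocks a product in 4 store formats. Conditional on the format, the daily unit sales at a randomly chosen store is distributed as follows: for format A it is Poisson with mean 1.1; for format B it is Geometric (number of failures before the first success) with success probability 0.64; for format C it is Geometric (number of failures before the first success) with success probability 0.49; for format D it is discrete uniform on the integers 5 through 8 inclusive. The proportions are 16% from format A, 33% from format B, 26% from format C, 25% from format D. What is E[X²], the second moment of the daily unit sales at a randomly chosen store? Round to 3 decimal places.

12.473

For each component E[X²] = Var + (mean)², giving A: 2.31; B: 1.19531; C: 3.20741; D: 43.5.
Overall E[X²] = 0.16·2.31 + 0.33·1.19531 + 0.26·3.20741 + 0.25·43.5 = 12.473.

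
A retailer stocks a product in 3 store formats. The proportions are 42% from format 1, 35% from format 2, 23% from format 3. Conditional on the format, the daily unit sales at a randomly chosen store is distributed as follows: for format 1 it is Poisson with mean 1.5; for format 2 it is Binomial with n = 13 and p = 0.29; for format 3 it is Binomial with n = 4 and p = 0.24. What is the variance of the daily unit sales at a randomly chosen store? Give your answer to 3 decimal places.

Per component, 1: μ=1.5, E[X²]=3.75; 2: μ=3.77, E[X²]=16.8896; 3: μ=0.96, E[X²]=1.6512.
E[X] = 0.42·1.5 + 0.35·3.77 + 0.23·0.96 = 2.1703.
E[X²] = 0.42·3.75 + 0.35·16.8896 + 0.23·1.6512 = 7.86614.
Var(X) = E[X²] − (E[X])² = 7.86614 − 4.7102 = 3.15593.

3.156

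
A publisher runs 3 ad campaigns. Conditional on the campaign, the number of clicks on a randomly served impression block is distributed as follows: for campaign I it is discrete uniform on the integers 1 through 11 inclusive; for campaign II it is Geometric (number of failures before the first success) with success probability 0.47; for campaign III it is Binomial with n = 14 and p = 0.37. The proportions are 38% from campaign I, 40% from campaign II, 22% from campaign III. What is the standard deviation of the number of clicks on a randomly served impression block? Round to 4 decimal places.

Per component, I: μ=6, E[X²]=46; II: μ=1.12766, E[X²]=3.67089; III: μ=5.18, E[X²]=30.0958.
E[X] = 0.38·6 + 0.4·1.12766 + 0.22·5.18 = 3.87066.
E[X²] = 0.38·46 + 0.4·3.67089 + 0.22·30.0958 = 25.5694.
Var(X) = E[X²] − (E[X])² = 25.5694 − 14.982 = 10.5874.
SD(X) = √10.5874 = 3.25383.

3.2538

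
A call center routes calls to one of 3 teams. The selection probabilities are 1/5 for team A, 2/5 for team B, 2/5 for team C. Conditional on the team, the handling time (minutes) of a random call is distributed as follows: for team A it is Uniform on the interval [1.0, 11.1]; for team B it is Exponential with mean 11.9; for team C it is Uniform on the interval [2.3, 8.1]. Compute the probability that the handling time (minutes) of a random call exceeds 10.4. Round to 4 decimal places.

Conditional on each team, P(X > 10.4): A: 0.0693069; B: 0.4173; C: 0.
By total probability, P(X > 10.4) = 0.2·0.0693069 + 0.4·0.4173 + 0.4·0 = 0.180781.

0.1808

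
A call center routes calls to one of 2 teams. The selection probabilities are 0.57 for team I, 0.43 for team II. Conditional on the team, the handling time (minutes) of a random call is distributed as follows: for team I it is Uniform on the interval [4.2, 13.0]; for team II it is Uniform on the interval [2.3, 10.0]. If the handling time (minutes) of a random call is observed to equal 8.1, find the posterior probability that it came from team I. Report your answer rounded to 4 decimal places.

Likelihoods f(8.1 | ·): I: 0.113636; II: 0.12987.
Posterior ∝ prior × likelihood. Numerator for I: 0.57·0.113636 = 0.0647727.
Normalizing constant: 0.57·0.113636 + 0.43·0.12987 = 0.120617.
P(I | observation) = 0.0647727 / 0.120617 = 0.537012.

0.5370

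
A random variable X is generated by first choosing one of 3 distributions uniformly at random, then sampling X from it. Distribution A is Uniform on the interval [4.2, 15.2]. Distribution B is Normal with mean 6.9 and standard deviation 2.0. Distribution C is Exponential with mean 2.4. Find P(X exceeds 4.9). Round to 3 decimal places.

0.636

Conditional on each component, P(X > 4.9): A: 0.936364; B: 0.841345; C: 0.129812.
By total probability, P(X > 4.9) = 0.333333·0.936364 + 0.333333·0.841345 + 0.333333·0.129812 = 0.63584.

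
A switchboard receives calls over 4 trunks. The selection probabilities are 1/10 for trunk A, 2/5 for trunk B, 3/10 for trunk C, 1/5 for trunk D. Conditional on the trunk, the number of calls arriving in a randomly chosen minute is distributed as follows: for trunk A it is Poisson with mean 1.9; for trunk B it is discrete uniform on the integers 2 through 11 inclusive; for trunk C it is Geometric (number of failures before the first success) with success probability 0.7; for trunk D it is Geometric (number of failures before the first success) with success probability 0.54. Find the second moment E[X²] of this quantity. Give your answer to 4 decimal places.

For each component E[X²] = Var + (mean)², giving A: 5.51; B: 50.5; C: 0.795918; D: 2.30316.
Overall E[X²] = 0.1·5.51 + 0.4·50.5 + 0.3·0.795918 + 0.2·2.30316 = 21.4504.

21.4504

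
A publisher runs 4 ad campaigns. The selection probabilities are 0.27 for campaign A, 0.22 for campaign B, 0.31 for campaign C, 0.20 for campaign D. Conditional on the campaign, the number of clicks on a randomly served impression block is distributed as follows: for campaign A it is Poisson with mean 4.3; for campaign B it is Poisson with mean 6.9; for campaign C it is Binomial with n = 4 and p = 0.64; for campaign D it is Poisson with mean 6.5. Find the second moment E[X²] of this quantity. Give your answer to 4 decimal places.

30.2128

For each component E[X²] = Var + (mean)², giving A: 22.79; B: 54.51; C: 7.4752; D: 48.75.
Overall E[X²] = 0.27·22.79 + 0.22·54.51 + 0.31·7.4752 + 0.2·48.75 = 30.2128.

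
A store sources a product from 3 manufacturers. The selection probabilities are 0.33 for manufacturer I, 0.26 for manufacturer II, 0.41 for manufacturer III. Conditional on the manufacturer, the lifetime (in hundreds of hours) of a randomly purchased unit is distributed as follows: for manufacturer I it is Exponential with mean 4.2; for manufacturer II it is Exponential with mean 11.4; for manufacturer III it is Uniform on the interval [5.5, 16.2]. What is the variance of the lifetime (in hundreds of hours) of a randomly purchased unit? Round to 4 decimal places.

Per component, I: μ=4.2, E[X²]=35.28; II: μ=11.4, E[X²]=259.92; III: μ=10.85, E[X²]=127.263.
E[X] = 0.33·4.2 + 0.26·11.4 + 0.41·10.85 = 8.7985.
E[X²] = 0.33·35.28 + 0.26·259.92 + 0.41·127.263 = 131.4.
Var(X) = E[X²] − (E[X])² = 131.4 − 77.4136 = 53.986.

53.9860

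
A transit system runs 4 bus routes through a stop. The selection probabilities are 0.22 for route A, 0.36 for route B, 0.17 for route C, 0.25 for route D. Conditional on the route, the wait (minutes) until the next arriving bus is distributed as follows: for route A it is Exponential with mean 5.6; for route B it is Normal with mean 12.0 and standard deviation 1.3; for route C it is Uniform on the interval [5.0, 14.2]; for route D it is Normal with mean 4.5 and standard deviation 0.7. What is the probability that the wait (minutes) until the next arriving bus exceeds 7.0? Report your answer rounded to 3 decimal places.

Conditional on each route, P(X > 7.0): A: 0.286505; B: 0.99994; C: 0.782609; D: 0.00017752.
By total probability, P(X > 7.0) = 0.22·0.286505 + 0.36·0.99994 + 0.17·0.782609 + 0.25·0.00017752 = 0.556097.

0.556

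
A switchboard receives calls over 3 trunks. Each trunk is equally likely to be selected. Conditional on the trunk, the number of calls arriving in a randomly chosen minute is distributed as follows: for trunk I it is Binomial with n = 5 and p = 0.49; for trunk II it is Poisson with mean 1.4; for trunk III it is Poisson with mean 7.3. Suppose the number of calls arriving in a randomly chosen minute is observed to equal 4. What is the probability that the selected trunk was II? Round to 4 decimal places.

0.1482

Likelihoods P(X=4 | ·): I: 0.147002; II: 0.039472; III: 0.0799338.
Posterior ∝ prior × likelihood. Numerator for II: 0.333333·0.039472 = 0.0131573.
Normalizing constant: 0.333333·0.147002 + 0.333333·0.039472 + 0.333333·0.0799338 = 0.0888027.
P(II | observation) = 0.0131573 / 0.0888027 = 0.148163.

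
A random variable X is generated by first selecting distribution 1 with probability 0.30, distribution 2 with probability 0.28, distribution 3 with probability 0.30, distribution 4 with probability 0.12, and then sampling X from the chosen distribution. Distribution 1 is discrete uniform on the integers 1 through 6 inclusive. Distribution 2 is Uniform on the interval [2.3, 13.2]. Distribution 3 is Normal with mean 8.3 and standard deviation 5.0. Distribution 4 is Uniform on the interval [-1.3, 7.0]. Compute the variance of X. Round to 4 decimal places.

Per component, 1: μ=3.5, E[X²]=15.1667; 2: μ=7.75, E[X²]=69.9633; 3: μ=8.3, E[X²]=93.89; 4: μ=2.85, E[X²]=13.8633.
E[X] = 0.3·3.5 + 0.28·7.75 + 0.3·8.3 + 0.12·2.85 = 6.052.
E[X²] = 0.3·15.1667 + 0.28·69.9633 + 0.3·93.89 + 0.12·13.8633 = 53.9703.
Var(X) = E[X²] − (E[X])² = 53.9703 − 36.6267 = 17.3436.

17.3436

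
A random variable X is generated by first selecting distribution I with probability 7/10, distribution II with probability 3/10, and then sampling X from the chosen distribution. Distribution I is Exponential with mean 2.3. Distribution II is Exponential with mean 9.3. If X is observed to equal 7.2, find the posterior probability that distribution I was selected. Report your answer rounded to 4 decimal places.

0.4721

Likelihoods f(7.2 | ·): I: 0.0189995; II: 0.049578.
Posterior ∝ prior × likelihood. Numerator for I: 0.7·0.0189995 = 0.0132996.
Normalizing constant: 0.7·0.0189995 + 0.3·0.049578 = 0.028173.
P(I | observation) = 0.0132996 / 0.028173 = 0.47207.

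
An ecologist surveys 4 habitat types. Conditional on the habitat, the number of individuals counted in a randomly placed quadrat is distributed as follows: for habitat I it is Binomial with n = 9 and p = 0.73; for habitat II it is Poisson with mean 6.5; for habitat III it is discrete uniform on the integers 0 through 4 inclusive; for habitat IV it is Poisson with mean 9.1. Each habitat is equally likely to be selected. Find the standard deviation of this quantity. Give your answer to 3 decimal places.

3.375

Per component, I: μ=6.57, E[X²]=44.9388; II: μ=6.5, E[X²]=48.75; III: μ=2, E[X²]=6; IV: μ=9.1, E[X²]=91.91.
E[X] = 0.25·6.57 + 0.25·6.5 + 0.25·2 + 0.25·9.1 = 6.0425.
E[X²] = 0.25·44.9388 + 0.25·48.75 + 0.25·6 + 0.25·91.91 = 47.8997.
Var(X) = E[X²] − (E[X])² = 47.8997 − 36.5118 = 11.3879.
SD(X) = √11.3879 = 3.3746.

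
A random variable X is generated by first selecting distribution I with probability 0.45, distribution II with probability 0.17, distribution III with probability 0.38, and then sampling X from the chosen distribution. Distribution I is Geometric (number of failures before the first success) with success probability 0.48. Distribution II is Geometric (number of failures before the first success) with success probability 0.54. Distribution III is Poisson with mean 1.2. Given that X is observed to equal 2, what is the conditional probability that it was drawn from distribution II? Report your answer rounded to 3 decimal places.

0.121

Likelihoods P(X=2 | ·): I: 0.129792; II: 0.114264; III: 0.21686.
Posterior ∝ prior × likelihood. Numerator for II: 0.17·0.114264 = 0.0194249.
Normalizing constant: 0.45·0.129792 + 0.17·0.114264 + 0.38·0.21686 = 0.160238.
P(II | observation) = 0.0194249 / 0.160238 = 0.121225.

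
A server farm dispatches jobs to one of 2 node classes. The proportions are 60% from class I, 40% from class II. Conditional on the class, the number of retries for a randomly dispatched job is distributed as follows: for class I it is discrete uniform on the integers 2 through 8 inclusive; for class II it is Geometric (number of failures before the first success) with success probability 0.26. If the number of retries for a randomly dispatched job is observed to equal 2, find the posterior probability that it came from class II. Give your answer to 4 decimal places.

Likelihoods P(X=2 | ·): I: 0.142857; II: 0.142376.
Posterior ∝ prior × likelihood. Numerator for II: 0.4·0.142376 = 0.0569504.
Normalizing constant: 0.6·0.142857 + 0.4·0.142376 = 0.142665.
P(II | observation) = 0.0569504 / 0.142665 = 0.399191.

0.3992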